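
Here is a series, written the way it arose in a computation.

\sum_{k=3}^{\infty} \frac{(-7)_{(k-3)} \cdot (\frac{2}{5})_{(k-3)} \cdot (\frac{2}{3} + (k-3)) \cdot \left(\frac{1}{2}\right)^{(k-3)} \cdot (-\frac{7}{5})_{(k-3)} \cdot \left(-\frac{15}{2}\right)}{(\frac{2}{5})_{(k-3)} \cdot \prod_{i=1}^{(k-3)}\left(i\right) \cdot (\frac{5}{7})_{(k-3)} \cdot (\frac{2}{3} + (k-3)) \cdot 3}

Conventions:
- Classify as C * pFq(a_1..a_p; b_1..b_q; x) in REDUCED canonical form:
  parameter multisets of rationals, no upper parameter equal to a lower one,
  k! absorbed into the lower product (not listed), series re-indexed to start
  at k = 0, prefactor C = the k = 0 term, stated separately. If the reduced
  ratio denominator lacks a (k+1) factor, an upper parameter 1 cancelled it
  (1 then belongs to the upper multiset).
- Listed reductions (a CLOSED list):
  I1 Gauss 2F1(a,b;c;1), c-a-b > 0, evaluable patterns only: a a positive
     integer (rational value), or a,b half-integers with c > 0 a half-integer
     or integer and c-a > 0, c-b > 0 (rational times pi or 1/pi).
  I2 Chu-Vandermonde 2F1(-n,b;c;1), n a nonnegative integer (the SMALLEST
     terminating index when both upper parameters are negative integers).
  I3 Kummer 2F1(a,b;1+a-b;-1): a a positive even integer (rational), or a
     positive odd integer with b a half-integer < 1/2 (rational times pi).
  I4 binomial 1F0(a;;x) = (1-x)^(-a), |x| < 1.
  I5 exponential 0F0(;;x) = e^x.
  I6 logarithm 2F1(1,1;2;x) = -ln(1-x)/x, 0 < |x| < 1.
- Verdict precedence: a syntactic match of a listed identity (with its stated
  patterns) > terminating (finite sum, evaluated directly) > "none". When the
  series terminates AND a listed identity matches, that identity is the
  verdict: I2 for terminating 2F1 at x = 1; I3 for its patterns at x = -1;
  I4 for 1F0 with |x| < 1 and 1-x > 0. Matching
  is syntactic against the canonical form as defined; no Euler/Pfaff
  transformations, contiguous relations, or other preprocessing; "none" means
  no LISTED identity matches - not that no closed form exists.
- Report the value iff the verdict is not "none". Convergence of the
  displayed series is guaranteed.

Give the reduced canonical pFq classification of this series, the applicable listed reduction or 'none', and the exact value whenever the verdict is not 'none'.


This is -\frac{5}{2} * 2F1(-7, -\frac{7}{5}; \frac{5}{7}; \frac{1}{2}) in reduced canonical form. Verdict: terminating - no listed pattern fits, but -7 in the upper list cuts the series at k = 7; direct evaluation. Value: -\frac{632096339279833}{25539800000000}.

Key step: t_0 being -\frac{5}{2}, k + 2/3 divides numerator and denominator alike; prefactor -5/2 after cancelling.
Adjacent-term ratio: r(k) = \frac{1}{2} * (k-7) (k-\frac{7}{5}) / [(k+\frac{5}{7}) (k+1)] - rational in k, leading ratio \frac{1}{2}; with t_0 = -\frac{5}{2}, classification follows.


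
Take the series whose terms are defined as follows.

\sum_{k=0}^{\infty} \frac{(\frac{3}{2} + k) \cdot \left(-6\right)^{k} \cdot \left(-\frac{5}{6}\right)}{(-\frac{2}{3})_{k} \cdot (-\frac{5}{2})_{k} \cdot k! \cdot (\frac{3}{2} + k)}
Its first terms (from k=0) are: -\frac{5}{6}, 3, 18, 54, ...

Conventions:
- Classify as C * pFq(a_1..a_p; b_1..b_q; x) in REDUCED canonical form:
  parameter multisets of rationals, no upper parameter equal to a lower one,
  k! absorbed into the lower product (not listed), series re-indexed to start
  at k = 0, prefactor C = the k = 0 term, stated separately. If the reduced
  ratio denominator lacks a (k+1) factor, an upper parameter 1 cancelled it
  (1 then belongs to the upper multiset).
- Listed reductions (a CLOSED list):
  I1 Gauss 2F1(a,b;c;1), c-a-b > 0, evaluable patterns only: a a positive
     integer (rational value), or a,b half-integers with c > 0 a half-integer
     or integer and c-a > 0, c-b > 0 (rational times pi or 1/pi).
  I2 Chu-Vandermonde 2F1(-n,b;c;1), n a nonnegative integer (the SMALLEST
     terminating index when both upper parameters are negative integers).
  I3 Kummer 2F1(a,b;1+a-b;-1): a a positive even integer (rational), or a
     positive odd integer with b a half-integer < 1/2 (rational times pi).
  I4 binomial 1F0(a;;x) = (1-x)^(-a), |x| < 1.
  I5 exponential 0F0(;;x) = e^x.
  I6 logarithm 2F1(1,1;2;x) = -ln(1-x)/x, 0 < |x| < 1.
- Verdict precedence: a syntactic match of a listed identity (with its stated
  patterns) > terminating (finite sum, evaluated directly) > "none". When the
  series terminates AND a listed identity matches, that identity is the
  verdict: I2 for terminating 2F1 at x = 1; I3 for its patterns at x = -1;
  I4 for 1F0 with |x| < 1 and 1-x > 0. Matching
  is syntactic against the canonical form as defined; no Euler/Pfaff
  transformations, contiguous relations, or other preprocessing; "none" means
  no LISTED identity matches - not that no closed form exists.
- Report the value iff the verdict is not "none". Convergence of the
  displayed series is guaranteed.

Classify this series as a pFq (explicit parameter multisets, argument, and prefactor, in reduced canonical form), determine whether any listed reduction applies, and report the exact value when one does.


The series (x = -6) is 0F2: upper {-}, lower {-\frac{5}{2}, -\frac{2}{3}}, prefactor -\frac{5}{6}. Verdict: no listed reduction: x = -6 and upper {-} fail every I1-I6 pattern.

Key step: with t_0 = -\frac{5}{6}, k + 3/2 divides numerator and denominator alike; C = -5/6, x = -6 after cancelling.
Ratio: r(k) = -6 * 1 / [(k-\frac{5}{2}) (k-\frac{2}{3}) (k+1)] ; factor over Q: parameters, x = -6, and C = -\frac{5}{6}.


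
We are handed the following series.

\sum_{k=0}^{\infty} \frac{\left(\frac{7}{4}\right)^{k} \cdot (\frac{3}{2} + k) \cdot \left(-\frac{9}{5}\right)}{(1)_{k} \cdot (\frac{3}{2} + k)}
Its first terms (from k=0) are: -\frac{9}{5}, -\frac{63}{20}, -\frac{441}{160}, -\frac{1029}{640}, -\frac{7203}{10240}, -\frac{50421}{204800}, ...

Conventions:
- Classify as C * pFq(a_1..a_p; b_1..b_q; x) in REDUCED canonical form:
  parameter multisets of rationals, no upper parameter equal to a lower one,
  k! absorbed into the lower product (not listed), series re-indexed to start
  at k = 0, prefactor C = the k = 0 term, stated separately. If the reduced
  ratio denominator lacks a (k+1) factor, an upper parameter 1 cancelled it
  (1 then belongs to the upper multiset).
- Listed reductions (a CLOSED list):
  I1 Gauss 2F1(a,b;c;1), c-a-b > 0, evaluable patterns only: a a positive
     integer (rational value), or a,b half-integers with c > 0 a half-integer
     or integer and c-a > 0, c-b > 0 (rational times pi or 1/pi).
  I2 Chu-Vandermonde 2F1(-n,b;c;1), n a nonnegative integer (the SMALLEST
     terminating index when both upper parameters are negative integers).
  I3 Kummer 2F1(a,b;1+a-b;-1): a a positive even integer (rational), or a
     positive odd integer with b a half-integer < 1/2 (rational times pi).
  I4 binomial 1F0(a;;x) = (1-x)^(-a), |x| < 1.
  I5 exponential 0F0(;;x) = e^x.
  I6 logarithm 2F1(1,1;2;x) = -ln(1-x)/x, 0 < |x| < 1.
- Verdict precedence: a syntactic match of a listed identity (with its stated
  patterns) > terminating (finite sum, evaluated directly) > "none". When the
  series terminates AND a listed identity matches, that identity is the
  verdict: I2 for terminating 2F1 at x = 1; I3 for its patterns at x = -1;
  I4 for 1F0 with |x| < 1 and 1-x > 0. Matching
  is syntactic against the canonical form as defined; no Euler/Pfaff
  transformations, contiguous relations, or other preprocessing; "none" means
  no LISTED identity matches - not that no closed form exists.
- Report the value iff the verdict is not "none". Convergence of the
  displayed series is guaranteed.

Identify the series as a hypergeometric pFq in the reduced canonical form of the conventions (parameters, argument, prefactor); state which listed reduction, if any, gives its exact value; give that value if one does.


With C = -\frac{9}{5}: the canonical form is 0F0(-; -; \frac{7}{4}). Verdict (x = \frac{7}{4}): the I5 exponential reduction applies (the 0F0 exponential series at x = \frac{7}{4}). Value: \left(-\frac{9}{5}\right) \cdot e^{\frac{7}{4}}.

Key observation: t_0 = -\frac{9}{5} here, and (1)_k (C = -9/5, x = 7/4) is k! itself.
Ratio: r(k) = \frac{7}{4} * 1 / [(k+1)] - rational in k, leading ratio \frac{7}{4}; with t_0 = -\frac{9}{5}, classification follows.


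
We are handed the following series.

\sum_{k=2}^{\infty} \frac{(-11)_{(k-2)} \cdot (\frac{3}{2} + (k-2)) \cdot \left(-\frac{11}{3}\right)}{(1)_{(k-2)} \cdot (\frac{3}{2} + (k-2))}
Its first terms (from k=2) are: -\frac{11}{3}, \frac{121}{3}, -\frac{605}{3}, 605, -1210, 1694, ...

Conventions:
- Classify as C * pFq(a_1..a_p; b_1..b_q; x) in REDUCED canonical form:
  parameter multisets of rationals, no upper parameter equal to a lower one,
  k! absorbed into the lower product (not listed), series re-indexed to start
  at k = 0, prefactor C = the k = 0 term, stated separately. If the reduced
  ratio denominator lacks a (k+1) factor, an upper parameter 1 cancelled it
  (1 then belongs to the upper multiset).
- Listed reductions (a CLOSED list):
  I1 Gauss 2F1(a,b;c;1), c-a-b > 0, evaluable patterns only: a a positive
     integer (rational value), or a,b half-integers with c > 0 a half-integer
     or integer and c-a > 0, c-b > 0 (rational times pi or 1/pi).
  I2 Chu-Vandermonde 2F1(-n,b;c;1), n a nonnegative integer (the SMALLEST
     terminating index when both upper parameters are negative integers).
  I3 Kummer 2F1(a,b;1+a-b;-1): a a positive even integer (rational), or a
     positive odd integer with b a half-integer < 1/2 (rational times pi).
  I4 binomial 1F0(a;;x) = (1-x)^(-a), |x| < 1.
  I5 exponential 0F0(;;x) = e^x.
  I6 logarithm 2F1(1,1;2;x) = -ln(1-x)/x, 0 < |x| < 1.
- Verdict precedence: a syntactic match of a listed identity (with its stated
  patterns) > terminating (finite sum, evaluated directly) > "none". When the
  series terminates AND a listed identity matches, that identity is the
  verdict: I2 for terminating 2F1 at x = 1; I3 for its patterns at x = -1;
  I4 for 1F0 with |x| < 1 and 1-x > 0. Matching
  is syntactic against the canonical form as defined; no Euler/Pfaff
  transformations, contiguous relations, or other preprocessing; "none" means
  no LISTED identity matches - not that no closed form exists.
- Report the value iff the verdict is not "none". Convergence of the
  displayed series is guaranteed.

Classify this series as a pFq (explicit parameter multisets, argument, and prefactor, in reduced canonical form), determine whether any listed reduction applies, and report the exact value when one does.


At argument 1: a 1F0 with upper {-11}, lower {-}, scaled by C = -\frac{11}{3}. Verdict: terminating (-11 upstairs). 12 nonzero terms in all; added directly. Value: 0.

The tell: t_0 = -\frac{11}{3} here, and (1)_k (C = -11/3) is k! itself.
Ratio: r(k) = 1 * (k-11) / [(k+1)] ; factor over Q: parameters, x = 1, and C = -\frac{11}{3}.


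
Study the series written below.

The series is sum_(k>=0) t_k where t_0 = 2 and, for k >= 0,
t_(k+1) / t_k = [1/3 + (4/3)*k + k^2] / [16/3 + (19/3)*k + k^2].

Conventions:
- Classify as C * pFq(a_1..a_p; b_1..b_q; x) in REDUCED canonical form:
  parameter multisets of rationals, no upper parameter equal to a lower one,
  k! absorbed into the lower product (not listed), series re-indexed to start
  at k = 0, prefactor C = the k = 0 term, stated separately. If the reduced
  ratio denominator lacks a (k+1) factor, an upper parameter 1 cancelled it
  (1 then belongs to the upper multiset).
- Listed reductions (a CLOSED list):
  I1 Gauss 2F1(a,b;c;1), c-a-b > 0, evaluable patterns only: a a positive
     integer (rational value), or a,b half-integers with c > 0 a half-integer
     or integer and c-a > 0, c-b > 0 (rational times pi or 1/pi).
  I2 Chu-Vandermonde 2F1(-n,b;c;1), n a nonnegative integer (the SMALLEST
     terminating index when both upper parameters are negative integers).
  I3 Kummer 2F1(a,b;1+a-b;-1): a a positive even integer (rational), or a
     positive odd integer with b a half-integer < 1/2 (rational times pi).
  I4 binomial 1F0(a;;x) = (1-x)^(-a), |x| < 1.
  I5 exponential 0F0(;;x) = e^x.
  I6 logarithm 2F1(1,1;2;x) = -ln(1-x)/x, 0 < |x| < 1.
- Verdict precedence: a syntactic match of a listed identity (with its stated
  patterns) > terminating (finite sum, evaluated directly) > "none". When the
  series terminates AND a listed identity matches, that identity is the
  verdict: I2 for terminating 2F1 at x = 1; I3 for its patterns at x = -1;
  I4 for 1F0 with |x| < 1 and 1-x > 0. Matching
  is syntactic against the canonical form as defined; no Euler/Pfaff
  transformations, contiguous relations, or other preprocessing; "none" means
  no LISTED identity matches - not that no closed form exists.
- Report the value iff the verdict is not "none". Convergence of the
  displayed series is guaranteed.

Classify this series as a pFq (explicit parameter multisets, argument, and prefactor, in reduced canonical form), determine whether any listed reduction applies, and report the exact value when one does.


Canonical form: C = 2 times 2F1 with upper {1/3, 1}, lower {16/3}, x = 1. Verdict: the Gauss summation I1 matches (x = 1: the Gamma ratio telescopes since c-a-b = 4 > 0 and a = 1 in Z>0). Exact value: 13/6.

The tell: from the first term 2: factor the ratio over Q (C = 2, x = 1): negated roots = parameters.
Term ratio: r(k) = 1 * (k+1/3) (k+1) / [(k+16/3) (k+1)] - rational; roots negated = parameters, x = 1, C = 2.


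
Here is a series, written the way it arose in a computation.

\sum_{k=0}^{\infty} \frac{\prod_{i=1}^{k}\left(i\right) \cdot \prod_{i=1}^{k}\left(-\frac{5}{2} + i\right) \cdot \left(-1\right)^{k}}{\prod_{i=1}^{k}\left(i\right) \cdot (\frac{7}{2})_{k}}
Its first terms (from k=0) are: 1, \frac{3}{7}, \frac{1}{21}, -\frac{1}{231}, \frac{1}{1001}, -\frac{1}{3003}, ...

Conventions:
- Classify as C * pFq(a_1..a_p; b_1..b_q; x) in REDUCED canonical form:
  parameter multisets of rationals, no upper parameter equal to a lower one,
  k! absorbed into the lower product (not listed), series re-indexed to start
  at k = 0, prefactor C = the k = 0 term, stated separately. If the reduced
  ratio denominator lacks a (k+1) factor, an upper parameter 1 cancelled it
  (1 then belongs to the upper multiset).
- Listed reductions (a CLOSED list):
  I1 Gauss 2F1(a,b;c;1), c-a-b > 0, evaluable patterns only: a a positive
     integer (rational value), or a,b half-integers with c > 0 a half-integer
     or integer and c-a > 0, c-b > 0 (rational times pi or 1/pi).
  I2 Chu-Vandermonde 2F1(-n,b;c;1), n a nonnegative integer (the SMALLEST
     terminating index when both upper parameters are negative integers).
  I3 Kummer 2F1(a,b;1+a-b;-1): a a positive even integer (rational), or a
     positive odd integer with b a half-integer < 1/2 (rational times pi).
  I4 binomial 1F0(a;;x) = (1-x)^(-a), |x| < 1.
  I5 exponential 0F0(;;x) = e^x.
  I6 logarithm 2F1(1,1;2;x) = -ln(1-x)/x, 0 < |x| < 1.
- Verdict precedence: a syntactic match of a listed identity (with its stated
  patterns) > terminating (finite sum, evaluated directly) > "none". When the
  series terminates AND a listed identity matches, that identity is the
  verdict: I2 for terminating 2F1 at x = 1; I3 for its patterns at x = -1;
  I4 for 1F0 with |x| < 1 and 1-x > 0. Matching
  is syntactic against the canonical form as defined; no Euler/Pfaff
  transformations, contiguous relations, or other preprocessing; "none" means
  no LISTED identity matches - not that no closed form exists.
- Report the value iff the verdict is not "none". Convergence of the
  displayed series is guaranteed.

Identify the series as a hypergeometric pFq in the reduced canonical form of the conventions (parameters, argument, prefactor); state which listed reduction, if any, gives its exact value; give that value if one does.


First insight: with t_0 = 1, the running product (prefactor 1) telescopes to a rising factorial.
Adjacent-term ratio: r(k) = -1 * (k-\frac{3}{2}) (k+1) / [(k+\frac{7}{2}) (k+1)] ; factor over Q: parameters, x = -1, and C = 1.

This is 1 * 2F1(-\frac{3}{2}, 1; \frac{7}{2}; -1) in reduced canonical form. Verdict: Kummer's theorem (I3) fires (x = -1; c = \frac{7}{2} equals 1+a-b for upper {-\frac{3}{2}, 1}: listed pattern). Exact value: \frac{15}{32} \cdot \pi.


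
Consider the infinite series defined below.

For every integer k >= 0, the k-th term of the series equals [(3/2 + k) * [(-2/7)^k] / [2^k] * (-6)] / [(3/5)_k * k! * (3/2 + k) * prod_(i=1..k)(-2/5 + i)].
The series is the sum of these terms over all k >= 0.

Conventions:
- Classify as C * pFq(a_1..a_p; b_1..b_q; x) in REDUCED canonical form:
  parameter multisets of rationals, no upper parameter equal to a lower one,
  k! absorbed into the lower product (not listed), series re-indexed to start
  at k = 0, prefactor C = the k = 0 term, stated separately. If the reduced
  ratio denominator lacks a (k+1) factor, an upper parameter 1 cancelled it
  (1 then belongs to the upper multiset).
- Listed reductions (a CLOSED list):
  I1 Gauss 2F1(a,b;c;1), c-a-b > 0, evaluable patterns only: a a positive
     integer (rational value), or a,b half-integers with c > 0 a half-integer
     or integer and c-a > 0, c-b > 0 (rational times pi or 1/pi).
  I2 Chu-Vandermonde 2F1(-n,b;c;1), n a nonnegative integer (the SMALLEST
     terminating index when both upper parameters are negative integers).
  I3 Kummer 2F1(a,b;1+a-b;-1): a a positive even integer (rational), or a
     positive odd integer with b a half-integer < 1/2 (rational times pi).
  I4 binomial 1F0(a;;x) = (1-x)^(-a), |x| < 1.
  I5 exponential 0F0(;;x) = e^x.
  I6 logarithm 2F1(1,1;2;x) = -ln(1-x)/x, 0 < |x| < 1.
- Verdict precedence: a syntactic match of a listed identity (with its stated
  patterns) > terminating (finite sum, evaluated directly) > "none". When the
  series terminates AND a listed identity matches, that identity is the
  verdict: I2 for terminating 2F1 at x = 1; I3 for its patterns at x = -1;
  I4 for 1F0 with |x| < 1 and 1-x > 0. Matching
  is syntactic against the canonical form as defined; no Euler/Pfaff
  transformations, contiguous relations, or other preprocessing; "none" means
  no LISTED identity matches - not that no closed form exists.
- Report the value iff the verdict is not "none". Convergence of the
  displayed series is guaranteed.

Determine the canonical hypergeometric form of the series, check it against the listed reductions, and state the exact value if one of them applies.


The series (x = -1/7) is 0F2: upper {-}, lower {3/5, 3/5}, prefactor -6. Verdict: none. A 0F2 with upper {-} fits none of I1-I6 at x = -1/7; the sum runs forever.

Key step: t_0 being -6, striking the common factor k + 3/2 reduces the term (C = -6).
Ratio: r(k) = (-1/7) * 1 / [(k+3/5) (k+3/5) (k+1)] ; factor over Q: parameters, x = (-1/7), and C = -6.


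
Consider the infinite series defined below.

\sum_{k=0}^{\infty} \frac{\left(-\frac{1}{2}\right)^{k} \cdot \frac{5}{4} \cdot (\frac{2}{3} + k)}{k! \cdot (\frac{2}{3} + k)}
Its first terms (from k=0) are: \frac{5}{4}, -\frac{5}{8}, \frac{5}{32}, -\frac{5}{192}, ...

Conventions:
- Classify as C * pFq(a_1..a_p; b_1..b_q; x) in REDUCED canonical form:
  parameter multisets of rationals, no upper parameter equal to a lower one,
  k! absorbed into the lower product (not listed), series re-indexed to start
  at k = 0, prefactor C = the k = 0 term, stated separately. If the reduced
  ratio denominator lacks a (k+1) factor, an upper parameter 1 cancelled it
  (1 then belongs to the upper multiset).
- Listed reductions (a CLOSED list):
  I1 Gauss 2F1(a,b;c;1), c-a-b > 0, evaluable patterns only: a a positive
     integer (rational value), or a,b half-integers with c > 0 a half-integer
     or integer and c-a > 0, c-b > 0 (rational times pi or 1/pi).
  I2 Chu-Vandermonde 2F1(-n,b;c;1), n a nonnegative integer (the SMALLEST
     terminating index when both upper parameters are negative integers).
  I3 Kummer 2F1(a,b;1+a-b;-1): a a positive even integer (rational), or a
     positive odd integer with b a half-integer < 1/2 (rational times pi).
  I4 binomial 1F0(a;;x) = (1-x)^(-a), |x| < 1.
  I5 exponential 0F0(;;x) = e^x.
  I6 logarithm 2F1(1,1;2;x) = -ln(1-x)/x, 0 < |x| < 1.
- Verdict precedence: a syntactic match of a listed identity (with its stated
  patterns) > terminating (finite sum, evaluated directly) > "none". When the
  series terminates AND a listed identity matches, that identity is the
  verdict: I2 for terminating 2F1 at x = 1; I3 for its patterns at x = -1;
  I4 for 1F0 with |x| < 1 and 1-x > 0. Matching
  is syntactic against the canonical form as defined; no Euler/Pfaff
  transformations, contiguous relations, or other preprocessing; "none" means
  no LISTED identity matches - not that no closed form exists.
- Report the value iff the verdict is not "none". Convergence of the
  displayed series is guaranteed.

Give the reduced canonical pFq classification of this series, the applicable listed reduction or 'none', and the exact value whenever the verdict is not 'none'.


Reduced: x = -\frac{1}{2}, 0F0, upper = {-}, lower = {-}, C = \frac{5}{4}. Verdict: the I5 exponential reduction applies (the 0F0 exponential series at x = -\frac{1}{2}). Hence: \frac{5}{4} \cdot e^{-\frac{1}{2}}.

Key observation: from the first term \frac{5}{4}: the factor k + 2/3 cancels (top and bottom), leaving C = 5/4.
Step ratio: r(k) = -\frac{1}{2} * 1 / [(k+1)] ; factor over Q: parameters, x = -\frac{1}{2}, and C = \frac{5}{4}.


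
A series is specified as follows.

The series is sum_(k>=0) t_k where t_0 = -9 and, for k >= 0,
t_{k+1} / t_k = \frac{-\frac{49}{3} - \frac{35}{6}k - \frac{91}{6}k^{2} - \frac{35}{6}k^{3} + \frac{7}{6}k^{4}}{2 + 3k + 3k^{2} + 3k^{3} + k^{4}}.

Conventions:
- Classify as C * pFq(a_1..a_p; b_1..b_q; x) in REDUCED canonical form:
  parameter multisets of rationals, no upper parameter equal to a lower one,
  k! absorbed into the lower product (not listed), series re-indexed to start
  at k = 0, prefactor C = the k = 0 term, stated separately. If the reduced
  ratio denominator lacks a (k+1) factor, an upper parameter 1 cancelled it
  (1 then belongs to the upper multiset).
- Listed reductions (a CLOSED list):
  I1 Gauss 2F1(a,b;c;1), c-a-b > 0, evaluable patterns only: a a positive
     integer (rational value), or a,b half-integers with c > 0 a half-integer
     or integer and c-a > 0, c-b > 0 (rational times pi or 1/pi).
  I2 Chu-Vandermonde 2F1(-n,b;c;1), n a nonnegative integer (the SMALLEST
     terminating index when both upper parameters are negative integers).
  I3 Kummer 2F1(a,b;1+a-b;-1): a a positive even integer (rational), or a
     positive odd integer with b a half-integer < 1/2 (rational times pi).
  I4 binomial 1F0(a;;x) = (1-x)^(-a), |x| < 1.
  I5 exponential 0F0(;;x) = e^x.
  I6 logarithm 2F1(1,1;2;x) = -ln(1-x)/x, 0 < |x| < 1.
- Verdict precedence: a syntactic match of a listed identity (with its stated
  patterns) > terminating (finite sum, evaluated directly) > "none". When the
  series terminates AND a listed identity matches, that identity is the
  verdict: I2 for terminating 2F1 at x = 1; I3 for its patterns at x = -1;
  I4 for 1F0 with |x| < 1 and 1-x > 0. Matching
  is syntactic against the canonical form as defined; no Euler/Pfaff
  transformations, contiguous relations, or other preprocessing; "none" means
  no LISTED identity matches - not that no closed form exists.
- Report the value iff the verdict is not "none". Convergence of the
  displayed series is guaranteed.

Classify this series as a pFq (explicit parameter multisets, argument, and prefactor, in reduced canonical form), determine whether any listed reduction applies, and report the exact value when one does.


Key step: with t_0 = -9, the parameter 2 appears in both the upper and lower lists and cancels (alongside the other common factor).
Adjacent-term ratio: r(k) = \frac{7}{6} * (k-7) / [(k+1)] - rational in k. x = \frac{7}{6}; t_0 = -9; negate the roots.

This is -9 * 1F0(-7; -; \frac{7}{6}) in reduced canonical form. Verdict: terminating - no listed pattern fits, but -7 in the upper list cuts the series at k = 7; direct evaluation. Sum: \frac{1}{31104}.


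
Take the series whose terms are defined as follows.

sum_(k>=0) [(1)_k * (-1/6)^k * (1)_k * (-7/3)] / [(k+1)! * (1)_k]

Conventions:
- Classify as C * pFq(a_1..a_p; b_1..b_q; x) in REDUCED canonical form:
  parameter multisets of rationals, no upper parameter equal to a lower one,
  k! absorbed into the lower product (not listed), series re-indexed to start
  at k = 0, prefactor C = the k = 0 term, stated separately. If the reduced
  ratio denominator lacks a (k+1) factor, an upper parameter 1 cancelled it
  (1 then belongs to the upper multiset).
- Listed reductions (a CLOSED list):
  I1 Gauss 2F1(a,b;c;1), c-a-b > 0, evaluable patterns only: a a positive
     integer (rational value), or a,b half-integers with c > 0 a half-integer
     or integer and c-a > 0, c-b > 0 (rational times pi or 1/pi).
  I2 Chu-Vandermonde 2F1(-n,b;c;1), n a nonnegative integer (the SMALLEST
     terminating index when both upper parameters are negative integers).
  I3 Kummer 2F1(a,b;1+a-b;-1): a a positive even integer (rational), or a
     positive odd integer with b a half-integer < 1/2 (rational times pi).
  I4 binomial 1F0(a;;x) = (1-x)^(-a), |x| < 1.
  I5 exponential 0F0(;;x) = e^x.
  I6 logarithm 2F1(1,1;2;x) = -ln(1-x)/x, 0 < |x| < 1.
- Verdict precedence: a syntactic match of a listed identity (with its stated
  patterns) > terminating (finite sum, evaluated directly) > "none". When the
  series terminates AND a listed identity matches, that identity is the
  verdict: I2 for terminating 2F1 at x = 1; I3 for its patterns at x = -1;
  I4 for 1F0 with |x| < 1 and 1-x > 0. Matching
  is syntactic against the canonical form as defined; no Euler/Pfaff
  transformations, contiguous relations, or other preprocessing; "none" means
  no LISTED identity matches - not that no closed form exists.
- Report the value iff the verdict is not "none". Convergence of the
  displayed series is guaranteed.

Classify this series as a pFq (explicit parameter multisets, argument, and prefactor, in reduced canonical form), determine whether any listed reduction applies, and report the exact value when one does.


x = -1/6 here; the reduced form reads 2F1, upper {1, 1}, lower {2}, C = -7/3. Verdict: the logarithmic series (I6) matches (the logarithm: parameters (1,1;2), x = -1/6). Hence: (-14) * ln(7/6).

First insight: with t_0 = -7/3, (1)_k (C = -7/3) is k! itself.
Adjacent-term ratio: r(k) = (-1/6) * (k+1) (k+1) / [(k+2) (k+1)] - rational; roots negated = parameters, x = (-1/6), C = -7/3.


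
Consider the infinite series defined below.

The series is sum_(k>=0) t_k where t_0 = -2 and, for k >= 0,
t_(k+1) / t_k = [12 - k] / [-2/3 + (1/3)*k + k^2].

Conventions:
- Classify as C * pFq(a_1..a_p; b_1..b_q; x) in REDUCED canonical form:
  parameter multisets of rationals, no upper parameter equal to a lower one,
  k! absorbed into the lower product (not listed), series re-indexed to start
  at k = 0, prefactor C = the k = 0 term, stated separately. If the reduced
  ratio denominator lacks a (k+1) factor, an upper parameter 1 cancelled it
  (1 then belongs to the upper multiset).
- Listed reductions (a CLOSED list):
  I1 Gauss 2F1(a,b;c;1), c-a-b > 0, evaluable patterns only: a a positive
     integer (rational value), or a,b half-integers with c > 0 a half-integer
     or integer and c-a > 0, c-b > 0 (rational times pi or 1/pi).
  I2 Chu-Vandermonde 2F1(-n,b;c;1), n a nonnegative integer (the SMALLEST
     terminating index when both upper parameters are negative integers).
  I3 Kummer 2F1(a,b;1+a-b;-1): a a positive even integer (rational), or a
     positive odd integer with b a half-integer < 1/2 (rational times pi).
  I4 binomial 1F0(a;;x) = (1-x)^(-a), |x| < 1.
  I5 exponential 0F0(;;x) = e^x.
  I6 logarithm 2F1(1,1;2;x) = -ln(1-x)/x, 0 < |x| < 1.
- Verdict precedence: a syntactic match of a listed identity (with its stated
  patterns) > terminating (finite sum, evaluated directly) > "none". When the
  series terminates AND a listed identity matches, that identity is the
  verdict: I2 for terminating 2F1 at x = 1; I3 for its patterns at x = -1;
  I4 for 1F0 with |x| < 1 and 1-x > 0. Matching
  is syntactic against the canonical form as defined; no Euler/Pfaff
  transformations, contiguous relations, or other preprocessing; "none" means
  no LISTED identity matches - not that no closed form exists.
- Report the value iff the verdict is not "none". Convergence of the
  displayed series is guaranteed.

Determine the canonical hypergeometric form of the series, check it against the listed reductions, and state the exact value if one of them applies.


Classification (C = -2): 1F1 with upper {-12}, lower {-2/3}, argument x = -1. Verdict: terminating - upper parameter -12 makes this a finite sum (last index 12), evaluated exactly. Exact value: 2350926081549037/528271744000.

Key observation: t_0 being -2, factor the ratio over Q (prefactor -2): negated roots = parameters.
Consecutive-term ratio: r(k) = (-1) * (k-12) / [(k-2/3) (k+1)] - rational in k. x = (-1); t_0 = -2; negate the roots.


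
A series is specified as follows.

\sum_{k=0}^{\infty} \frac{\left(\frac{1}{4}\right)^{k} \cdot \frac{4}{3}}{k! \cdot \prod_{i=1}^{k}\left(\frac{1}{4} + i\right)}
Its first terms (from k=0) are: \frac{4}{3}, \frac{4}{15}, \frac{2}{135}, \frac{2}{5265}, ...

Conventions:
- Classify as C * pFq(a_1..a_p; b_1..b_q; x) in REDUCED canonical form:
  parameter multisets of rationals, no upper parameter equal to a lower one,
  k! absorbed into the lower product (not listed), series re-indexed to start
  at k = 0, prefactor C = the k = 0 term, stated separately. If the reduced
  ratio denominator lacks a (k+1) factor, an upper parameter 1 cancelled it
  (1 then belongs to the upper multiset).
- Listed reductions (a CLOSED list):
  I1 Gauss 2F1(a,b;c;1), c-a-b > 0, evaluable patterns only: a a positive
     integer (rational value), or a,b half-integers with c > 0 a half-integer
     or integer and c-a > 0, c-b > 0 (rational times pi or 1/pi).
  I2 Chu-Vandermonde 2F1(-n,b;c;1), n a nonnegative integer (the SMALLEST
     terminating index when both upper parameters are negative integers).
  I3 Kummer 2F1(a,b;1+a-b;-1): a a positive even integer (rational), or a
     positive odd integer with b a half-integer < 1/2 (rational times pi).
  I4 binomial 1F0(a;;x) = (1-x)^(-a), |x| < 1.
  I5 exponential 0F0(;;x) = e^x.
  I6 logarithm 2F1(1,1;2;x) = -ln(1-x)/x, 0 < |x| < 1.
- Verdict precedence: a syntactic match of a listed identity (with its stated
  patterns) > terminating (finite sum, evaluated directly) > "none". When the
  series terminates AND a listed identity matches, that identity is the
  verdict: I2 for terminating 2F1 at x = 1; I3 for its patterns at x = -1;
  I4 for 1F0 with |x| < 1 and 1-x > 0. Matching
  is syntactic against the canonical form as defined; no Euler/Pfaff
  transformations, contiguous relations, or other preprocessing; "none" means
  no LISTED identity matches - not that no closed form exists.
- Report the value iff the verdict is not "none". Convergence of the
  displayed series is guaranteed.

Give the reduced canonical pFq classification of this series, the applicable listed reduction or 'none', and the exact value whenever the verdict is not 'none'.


Key observation: from the first term \frac{4}{3}: the lower running product (C = 4/3, x = 1/4) is a rising factorial.
Step ratio: r(k) = \frac{1}{4} * 1 / [(k+\frac{5}{4}) (k+1)] ; factor over Q: parameters, x = \frac{1}{4}, and C = \frac{4}{3}.

The series (x = \frac{1}{4}) is 0F1: upper {-}, lower {\frac{5}{4}}, prefactor \frac{4}{3}. Verdict: none. No listed pattern accepts 0F1(-; \frac{5}{4}; \frac{1}{4}).


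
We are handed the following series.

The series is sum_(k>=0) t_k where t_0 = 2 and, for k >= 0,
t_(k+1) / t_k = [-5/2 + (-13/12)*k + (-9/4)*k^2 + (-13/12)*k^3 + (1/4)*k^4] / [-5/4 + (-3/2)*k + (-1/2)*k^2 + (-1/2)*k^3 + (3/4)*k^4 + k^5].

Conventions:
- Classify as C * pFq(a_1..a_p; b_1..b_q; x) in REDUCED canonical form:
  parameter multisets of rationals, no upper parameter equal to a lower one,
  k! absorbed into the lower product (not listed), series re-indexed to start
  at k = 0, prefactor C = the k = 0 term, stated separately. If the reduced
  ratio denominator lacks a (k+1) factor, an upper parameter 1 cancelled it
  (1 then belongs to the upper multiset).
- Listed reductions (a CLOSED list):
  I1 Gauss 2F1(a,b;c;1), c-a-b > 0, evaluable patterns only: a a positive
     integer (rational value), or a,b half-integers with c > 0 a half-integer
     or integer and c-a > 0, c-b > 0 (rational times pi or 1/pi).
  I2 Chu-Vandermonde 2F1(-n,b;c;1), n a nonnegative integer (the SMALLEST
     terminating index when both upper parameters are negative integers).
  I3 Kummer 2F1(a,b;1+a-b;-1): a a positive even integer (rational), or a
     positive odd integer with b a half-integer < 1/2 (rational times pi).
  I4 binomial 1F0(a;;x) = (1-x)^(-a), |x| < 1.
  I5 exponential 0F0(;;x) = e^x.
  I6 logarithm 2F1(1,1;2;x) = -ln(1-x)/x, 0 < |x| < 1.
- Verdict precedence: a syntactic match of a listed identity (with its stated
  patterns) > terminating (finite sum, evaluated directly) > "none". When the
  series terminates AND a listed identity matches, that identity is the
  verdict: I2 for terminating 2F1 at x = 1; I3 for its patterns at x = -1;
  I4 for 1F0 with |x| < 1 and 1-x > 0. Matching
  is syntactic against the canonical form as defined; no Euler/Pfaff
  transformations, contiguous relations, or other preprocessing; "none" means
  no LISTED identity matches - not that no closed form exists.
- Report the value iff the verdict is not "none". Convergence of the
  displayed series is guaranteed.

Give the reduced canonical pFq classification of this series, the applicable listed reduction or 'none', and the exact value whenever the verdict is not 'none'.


With C = 2: the canonical form is 2F2(-6, 5/3; -5/4, 1; 1/4). Verdict: terminating - no listed pattern fits, but -6 in the upper list cuts the series at k = 6; direct evaluation. Its exact value is 765218/59049.

The tell: with t_0 = 2, factor the ratio over Q (C = 2, x = 1/4): negated roots = parameters.
Ratio: r(k) = (1/4) * (k-6) (k+5/3) / [(k-5/4) (k+1) (k+1)] - rational in k, leading ratio (1/4); with t_0 = 2, classification follows.


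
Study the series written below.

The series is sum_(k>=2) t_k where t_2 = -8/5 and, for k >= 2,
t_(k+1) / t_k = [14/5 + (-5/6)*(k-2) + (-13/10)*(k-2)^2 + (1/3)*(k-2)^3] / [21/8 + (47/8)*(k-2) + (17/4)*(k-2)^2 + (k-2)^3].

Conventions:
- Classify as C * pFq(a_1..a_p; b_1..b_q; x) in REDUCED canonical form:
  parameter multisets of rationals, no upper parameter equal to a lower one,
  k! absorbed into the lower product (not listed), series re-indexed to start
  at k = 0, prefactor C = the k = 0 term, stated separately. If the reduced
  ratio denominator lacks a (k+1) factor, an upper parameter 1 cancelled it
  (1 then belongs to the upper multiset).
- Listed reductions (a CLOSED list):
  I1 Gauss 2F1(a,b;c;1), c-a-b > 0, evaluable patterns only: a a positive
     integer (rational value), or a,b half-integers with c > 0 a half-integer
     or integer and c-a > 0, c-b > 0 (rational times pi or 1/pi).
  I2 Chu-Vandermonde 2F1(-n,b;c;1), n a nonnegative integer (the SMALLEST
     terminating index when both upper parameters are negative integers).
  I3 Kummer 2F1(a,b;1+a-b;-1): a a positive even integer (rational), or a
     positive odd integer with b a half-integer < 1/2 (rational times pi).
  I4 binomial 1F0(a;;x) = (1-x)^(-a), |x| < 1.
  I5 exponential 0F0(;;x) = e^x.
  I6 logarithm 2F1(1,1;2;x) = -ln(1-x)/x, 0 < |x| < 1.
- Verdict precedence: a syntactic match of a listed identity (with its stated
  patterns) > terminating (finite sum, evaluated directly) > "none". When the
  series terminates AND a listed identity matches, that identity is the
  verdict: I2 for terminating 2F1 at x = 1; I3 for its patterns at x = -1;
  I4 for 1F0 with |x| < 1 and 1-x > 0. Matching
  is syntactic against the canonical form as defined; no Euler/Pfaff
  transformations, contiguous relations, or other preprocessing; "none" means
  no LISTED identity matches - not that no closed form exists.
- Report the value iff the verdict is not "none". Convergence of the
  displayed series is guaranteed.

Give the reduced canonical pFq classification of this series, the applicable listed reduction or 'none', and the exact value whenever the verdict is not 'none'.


Canonical form: C = -8/5 times 2F1 with upper {-4, -7/5}, lower {7/4}, x = 1/3. Verdict: terminating - upper -4 stops the sum at k = 4; the 5 terms are added exactly. Hence: -906362408/264515625.

First insight: x = (1/3) and roots of the ratio polynomials (prefactor -8/5) are the negated parameters.
Term ratio: r(k) = (1/3) * (k-4) (k-7/5) / [(k+7/4) (k+1)] - rational in k, leading ratio (1/3); with t_0 = -8/5, classification follows.


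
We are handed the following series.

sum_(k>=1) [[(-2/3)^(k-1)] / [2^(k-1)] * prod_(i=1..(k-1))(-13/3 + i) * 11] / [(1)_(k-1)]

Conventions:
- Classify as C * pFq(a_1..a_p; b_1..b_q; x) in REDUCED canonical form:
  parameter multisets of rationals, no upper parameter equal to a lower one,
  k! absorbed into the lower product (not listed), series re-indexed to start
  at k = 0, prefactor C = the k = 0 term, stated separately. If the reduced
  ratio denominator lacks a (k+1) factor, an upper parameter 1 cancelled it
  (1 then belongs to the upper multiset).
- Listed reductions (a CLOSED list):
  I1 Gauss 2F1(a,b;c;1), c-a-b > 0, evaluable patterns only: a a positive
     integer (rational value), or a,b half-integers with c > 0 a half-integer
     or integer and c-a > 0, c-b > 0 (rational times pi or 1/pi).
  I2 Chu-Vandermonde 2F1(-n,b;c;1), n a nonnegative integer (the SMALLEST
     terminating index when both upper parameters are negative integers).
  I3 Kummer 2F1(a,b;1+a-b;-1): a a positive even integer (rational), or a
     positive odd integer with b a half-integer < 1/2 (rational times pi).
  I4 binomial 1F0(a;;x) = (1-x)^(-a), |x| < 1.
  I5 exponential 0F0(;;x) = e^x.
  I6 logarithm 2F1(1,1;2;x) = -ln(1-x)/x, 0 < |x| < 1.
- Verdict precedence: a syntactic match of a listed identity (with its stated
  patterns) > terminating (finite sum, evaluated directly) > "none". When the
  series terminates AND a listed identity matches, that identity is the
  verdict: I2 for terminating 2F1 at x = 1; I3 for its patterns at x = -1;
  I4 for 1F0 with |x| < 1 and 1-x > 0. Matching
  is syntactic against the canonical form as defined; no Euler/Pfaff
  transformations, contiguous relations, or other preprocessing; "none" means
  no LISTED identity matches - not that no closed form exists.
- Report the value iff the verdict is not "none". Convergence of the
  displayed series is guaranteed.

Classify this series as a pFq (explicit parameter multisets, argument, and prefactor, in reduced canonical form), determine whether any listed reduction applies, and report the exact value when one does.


At argument -1/3: a 1F0 with upper {-10/3}, lower {-}, scaled by C = 11. Verdict: binomial (I4) applies (the 1F0 binomial series: exponent 10/3, x = -1/3). Sum: 11 * (4/3)^(10/3).

Key step: t_0 being 11, the two k-th powers (C = 11) combine into one argument.
Consecutive-term ratio: r(k) = (-1/3) * (k-10/3) / [(k+1)] - poly over poly, x = (-1/3) from leading terms; C = 11 at k = 0.


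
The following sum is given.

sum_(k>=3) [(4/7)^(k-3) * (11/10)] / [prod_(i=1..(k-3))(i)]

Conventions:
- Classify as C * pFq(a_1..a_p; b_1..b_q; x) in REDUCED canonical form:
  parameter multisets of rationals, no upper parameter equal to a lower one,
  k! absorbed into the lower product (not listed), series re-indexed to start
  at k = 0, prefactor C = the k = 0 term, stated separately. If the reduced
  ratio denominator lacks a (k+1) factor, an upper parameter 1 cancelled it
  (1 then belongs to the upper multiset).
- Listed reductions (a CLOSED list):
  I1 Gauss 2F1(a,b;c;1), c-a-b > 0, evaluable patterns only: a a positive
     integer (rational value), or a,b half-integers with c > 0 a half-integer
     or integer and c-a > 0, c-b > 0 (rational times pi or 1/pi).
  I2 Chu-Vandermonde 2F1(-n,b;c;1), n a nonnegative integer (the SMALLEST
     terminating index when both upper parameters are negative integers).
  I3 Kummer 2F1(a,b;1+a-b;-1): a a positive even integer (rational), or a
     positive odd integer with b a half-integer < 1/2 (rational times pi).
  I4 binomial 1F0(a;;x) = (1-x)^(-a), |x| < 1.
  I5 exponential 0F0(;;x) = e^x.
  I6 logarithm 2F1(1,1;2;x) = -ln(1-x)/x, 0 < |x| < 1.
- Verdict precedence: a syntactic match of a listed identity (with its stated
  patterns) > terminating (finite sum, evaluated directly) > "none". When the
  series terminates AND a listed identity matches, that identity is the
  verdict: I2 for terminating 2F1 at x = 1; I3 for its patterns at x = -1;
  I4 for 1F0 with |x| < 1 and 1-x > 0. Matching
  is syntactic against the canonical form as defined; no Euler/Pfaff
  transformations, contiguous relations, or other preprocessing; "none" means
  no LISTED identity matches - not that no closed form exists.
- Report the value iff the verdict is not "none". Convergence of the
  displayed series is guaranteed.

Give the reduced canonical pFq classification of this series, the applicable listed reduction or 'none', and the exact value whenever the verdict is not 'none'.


This is 11/10 * 0F0(-; -; 4/7) in reduced canonical form. Verdict: this is the I5 exponential reduction (the 0F0 exponential series at x = 4/7). Sum: (11/10) * e^(4/7).

Key observation: from the first term 11/10: the product of the first k integers (C = 11/10) is k!.
Term ratio: r(k) = (4/7) * 1 / [(k+1)] - rational in k. x = (4/7); t_0 = 11/10; negate the roots.
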